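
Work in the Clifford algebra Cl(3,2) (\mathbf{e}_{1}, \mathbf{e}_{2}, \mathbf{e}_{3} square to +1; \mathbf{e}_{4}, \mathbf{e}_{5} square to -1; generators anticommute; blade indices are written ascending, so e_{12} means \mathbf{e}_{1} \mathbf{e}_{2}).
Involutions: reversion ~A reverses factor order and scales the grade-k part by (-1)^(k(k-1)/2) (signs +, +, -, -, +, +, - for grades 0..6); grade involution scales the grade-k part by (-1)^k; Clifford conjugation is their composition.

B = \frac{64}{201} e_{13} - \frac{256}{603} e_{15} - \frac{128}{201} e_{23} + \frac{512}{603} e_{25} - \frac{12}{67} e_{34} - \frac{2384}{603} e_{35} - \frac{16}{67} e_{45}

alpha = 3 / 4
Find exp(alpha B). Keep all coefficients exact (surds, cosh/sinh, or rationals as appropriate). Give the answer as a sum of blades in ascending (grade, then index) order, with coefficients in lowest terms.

B^2 term by term: the squares give (\frac{64}{201})^2*(e_{13})^2 + (-\frac{256}{603})^2*(e_{15})^2 + (-\frac{128}{201})^2*(e_{23})^2 + (\frac{512}{603})^2*(e_{25})^2 + (-\frac{12}{67})^2*(e_{34})^2 + (-\frac{2384}{603})^2*(e_{35})^2 + (-\frac{16}{67})^2*(e_{45})^2 = \frac{4096}{40401}*(-1) + \frac{65536}{363609}*(+1) + \frac{16384}{40401}*(-1) + \frac{262144}{363609}*(+1) + \frac{144}{4489}*(+1) + \frac{5683456}{363609}*(+1) + \frac{256}{4489}*(-1) = 16 (each basis 2-blade squares to minus the product of its generators' squares); cross terms between blades sharing an index anticommute and cancel; the commuting (index-disjoint) pairs give grade-4 terms 2*c*c'*(blade product), which cancel blade by blade — e_{1235}: -\frac{65536}{121203} + \frac{65536}{121203} = 0; e_{1345}: -\frac{2048}{13467} + \frac{2048}{13467} = 0; e_{2345}: \frac{4096}{13467} - \frac{4096}{13467} = 0 — confirming B is simple. So B^2 = 16.
B^2 = 16 — hyperbolic case — the even/odd split gives cosh and sinh: l = 4, alpha*l = 3, so exp(alpha B) = cosh(3) + (sinh(3)/4)*B = \cosh{\left(3 \right)} + (\frac{\sinh{\left(3 \right)}}{4})*B.
Answer: \cosh{\left(3 \right)} + \frac{16 \sinh{\left(3 \right)}}{201} e_{13} - \frac{64 \sinh{\left(3 \right)}}{603} e_{15} - \frac{32 \sinh{\left(3 \right)}}{201} e_{23} + \frac{128 \sinh{\left(3 \right)}}{603} e_{25} - \frac{3 \sinh{\left(3 \right)}}{67} e_{34} - \frac{596 \sinh{\left(3 \right)}}{603} e_{35} - \frac{4 \sinh{\left(3 \right)}}{67} e_{45}


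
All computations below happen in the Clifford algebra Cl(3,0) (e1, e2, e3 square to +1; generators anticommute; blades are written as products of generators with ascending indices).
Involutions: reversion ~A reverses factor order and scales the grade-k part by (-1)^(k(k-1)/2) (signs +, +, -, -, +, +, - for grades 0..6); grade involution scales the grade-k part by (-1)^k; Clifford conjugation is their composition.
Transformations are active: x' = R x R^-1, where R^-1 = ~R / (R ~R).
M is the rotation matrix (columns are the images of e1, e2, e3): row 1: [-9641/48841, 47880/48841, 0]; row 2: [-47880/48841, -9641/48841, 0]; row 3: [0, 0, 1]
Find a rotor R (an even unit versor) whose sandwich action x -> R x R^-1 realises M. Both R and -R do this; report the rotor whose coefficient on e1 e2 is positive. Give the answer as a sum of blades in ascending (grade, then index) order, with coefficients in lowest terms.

Method: write R = a + b12*e1 e2 + b13*e1 e3 + b23*e2 e3 with a^2 + b12^2 + b13^2 + b23^2 = 1 (so R^-1 = ~R). Expanding the columns R e_j ~R gives tr M = 4a^2 - 1 and, from the antisymmetric part, M21 - M12 = -4a*b12, M13 - M31 = 4a*b13, M32 - M23 = -4a*b23.
Here tr M = 29559/48841, so a^2 = (1 + tr M)/4 = 19600/48841 and a = ±140/221. Taking a = 140/221: M21 - M12 = -95760/48841, M13 - M31 = 0, M32 - M23 = 0, giving b12 = 171/221, b13 = 0, b23 = 0, i.e. R = 140/221 + 171/221*e1 e2.
Its e1 e2 coefficient is already positive.
Answer: 140/221 + 171/221*e1 e2. Why the constraint matters: R and -R act identically through the sandwich — M has trace 29559/48841 either way — so only the sign condition on e1 e2 picks one of the two preimages.


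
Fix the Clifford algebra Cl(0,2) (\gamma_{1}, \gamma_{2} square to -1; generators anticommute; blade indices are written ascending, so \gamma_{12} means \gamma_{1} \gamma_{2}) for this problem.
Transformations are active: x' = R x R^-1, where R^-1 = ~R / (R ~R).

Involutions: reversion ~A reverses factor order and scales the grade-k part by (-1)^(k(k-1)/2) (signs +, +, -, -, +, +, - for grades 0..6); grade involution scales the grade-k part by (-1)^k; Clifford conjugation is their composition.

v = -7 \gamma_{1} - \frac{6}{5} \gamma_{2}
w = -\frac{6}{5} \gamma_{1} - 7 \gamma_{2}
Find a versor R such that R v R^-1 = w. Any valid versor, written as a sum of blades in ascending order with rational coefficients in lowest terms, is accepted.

A norm check does it: q(v) = q(w) = -\frac{1261}{25}, hence R = v + w = -\frac{41}{5} \gamma_{1} - \frac{41}{5} \gamma_{2} realises the map — parallel part kept, (v - w)/2 negated, v carried to w.
Answer: -\frac{41}{5} \gamma_{1} - \frac{41}{5} \gamma_{2}


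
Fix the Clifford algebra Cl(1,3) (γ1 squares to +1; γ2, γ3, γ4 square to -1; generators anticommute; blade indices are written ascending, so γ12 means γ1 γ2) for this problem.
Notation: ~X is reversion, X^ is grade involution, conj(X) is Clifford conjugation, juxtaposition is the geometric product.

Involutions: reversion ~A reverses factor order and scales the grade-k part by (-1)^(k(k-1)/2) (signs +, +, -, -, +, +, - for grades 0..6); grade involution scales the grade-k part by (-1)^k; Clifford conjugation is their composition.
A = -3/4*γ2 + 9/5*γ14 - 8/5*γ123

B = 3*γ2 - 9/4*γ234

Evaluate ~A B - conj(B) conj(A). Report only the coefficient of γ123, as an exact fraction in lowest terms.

first term: 9/4 + 24/5*γ13 + 18/5*γ14 - 27/16*γ34 - 81/20*γ123 + 27/5*γ124
second term: 9/4 + 24/5*γ13 + 18/5*γ14 + 27/16*γ34 + 81/20*γ123 - 27/5*γ124
Answer: -81/10


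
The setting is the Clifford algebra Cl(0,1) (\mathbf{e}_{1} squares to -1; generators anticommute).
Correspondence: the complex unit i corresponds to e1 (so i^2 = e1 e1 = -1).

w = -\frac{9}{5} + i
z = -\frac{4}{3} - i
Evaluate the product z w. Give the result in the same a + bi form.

In blades: z = -\frac{4}{3} - e_{1}, w = -\frac{9}{5} + e_{1}.
Distribute z over w term by term (generator squares from the signature, products reordered to ascending indices): (-\frac{4}{3})*w = \frac{12}{5} - \frac{4}{3} e_{1}; (-e_{1})*w = 1 + \frac{9}{5} e_{1}.
Sum: \frac{17}{5} + \frac{7}{15} e_{1}; translating back through the correspondence:
Answer: \frac{17}{5} + \frac{7}{15}i


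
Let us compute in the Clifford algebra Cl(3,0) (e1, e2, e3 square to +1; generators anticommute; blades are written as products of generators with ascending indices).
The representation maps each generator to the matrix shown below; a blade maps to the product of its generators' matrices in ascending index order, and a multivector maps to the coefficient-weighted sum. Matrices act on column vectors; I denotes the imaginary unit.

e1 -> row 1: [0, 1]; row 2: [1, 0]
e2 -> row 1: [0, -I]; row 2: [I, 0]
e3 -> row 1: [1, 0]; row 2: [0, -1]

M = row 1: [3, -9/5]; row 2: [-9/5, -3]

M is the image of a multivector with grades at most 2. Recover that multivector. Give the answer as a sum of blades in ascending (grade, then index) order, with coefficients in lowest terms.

Method: 1, rho(e1), rho(e2), rho(e3) form a trace-orthogonal basis of the 2x2 complex matrices (tr(X Y) = 2 if X = Y, else 0), so M = m0*1 + m1*rho(e1) + m2*rho(e2) + m3*rho(e3) with m0 = tr(M)/2 = 0, m1 = tr(M rho(e1))/2 = -9/5, m2 = tr(M rho(e2))/2 = 0, m3 = tr(M rho(e3))/2 = 3.
Multiplying table entries, the bivector images are rho(e1 e2) = I*rho(e3), rho(e1 e3) = -I*rho(e2), rho(e2 e3) = I*rho(e1); with real blade coefficients the real parts of m0..m3 are the coefficients of 1, e1, e2, e3 and the imaginary parts give the bivectors (e2 e3: Im m1, e1 e3: -Im m2, e1 e2: Im m3).
Answer: -9/5*e1 + 3*e3


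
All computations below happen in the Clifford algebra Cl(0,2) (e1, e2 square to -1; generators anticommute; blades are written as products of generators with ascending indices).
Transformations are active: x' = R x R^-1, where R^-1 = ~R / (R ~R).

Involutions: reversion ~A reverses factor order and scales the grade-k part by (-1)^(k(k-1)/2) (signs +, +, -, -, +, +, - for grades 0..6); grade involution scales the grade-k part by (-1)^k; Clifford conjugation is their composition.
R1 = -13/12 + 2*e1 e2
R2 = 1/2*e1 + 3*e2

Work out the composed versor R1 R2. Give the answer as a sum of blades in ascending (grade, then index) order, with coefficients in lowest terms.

Distribute over the terms of R1 (each basis-blade product reordered to ascending indices, repeated generators contracted through their squares):
(-13/12) R2 = -13/24*e1 - 13/4*e2
(2*e1 e2) R2 = -6*e1 + e2
Summing the partial products and collecting blades:
Answer: -157/24*e1 - 9/4*e2


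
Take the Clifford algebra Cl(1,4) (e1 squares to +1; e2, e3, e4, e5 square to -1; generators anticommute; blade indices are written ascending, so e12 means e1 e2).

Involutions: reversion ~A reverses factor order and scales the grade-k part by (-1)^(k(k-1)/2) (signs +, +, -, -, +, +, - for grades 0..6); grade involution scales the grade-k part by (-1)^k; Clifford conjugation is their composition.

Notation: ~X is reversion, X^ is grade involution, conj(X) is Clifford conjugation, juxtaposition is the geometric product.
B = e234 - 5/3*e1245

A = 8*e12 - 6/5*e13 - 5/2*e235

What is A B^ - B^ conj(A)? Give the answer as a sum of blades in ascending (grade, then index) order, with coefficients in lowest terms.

first term: -65/6*e45 + 6/5*e124 + 73/6*e134 + 2*e2345
second term: 65/6*e45 + 6/5*e124 + 73/6*e134 + 2*e2345
Answer: -65/3*e45


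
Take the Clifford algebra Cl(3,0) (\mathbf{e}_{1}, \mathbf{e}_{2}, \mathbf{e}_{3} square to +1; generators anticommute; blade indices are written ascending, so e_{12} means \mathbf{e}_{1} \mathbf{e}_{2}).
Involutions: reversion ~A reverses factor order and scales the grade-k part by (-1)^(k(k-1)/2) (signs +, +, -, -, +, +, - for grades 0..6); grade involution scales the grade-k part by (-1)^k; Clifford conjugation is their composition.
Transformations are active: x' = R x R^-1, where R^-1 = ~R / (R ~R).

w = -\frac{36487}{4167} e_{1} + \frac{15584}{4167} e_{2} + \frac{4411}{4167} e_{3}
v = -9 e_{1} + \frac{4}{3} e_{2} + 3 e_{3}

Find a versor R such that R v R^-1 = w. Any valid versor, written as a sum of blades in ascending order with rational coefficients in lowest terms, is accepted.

Equal squares first: v^2 = w^2 = \frac{826}{9}. Then v + w = -\frac{73990}{4167} e_{1} + \frac{21140}{4167} e_{2} + \frac{16912}{4167} e_{3} is a versor taking v to w, provided it is invertible.
Answer: -\frac{73990}{4167} e_{1} + \frac{21140}{4167} e_{2} + \frac{16912}{4167} e_{3}


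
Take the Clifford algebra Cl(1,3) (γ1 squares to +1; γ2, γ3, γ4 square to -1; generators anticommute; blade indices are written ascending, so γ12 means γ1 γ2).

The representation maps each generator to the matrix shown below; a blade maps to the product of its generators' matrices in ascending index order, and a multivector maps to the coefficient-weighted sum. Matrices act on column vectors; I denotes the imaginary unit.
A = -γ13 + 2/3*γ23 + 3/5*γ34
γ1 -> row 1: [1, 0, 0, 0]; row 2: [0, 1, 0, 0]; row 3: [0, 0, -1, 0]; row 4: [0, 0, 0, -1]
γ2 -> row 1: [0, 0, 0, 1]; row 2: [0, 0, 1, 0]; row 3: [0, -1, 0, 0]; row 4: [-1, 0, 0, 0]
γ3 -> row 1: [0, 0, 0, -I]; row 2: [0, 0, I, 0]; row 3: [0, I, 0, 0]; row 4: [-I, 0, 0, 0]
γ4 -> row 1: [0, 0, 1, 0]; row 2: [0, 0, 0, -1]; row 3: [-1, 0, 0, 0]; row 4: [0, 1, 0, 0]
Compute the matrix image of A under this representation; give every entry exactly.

Bivector images (products of the table entries): rho(γ13) = rho(γ1)rho(γ3) = row 1: [0, 0, 0, -I]; row 2: [0, 0, I, 0]; row 3: [0, -I, 0, 0]; row 4: [I, 0, 0, 0]; rho(γ23) = rho(γ2)rho(γ3) = row 1: [-I, 0, 0, 0]; row 2: [0, I, 0, 0]; row 3: [0, 0, -I, 0]; row 4: [0, 0, 0, I]; rho(γ34) = rho(γ3)rho(γ4) = row 1: [0, -I, 0, 0]; row 2: [-I, 0, 0, 0]; row 3: [0, 0, 0, -I]; row 4: [0, 0, -I, 0].
M = (-1)*rho(γ13) + (2/3)*rho(γ23) + (3/5)*rho(γ34), summed entrywise:
Answer: row 1: [-2*I/3, -3*I/5, 0, I]; row 2: [-3*I/5, 2*I/3, -I, 0]; row 3: [0, I, -2*I/3, -3*I/5]; row 4: [-I, 0, -3*I/5, 2*I/3]


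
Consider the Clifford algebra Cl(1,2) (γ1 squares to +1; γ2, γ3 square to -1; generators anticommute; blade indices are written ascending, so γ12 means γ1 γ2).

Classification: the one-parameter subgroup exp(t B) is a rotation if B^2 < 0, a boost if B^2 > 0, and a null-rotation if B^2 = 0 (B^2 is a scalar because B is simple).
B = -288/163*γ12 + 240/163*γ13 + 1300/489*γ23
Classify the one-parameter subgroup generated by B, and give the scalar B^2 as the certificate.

B^2 term by term: the squares give (-288/163)^2*(γ12)^2 + (240/163)^2*(γ13)^2 + (1300/489)^2*(γ23)^2 = 82944/26569*(+1) + 57600/26569*(+1) + 1690000/239121*(-1) = -16/9 (each basis 2-blade squares to minus the product of its generators' squares); cross terms between blades sharing an index anticommute and cancel. So B^2 = -16/9.
Answer: rotation, certificate B^2 = -16/9. Check the certificate: B^2 = -16/9, and that sign is decisive whatever form B takes.


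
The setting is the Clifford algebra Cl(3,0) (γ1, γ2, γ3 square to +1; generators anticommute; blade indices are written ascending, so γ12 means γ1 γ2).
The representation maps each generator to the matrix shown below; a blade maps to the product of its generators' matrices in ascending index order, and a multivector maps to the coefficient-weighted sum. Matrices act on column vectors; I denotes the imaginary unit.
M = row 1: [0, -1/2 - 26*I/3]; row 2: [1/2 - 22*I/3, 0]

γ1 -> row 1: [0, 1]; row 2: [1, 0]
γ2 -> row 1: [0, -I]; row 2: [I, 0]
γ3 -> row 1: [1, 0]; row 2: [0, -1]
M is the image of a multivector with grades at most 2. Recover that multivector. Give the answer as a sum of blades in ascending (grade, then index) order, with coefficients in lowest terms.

Method: 1, rho(γ1), rho(γ2), rho(γ3) form a trace-orthogonal basis of the 2x2 complex matrices (tr(X Y) = 2 if X = Y, else 0), so M = m0*1 + m1*rho(γ1) + m2*rho(γ2) + m3*rho(γ3) with m0 = tr(M)/2 = 0, m1 = tr(M rho(γ1))/2 = -8*I, m2 = tr(M rho(γ2))/2 = 2/3 - I/2, m3 = tr(M rho(γ3))/2 = 0.
Multiplying table entries, the bivector images are rho(γ12) = I*rho(γ3), rho(γ13) = -I*rho(γ2), rho(γ23) = I*rho(γ1); with real blade coefficients the real parts of m0..m3 are the coefficients of 1, γ1, γ2, γ3 and the imaginary parts give the bivectors (γ23: Im m1, γ13: -Im m2, γ12: Im m3).
Answer: 2/3*γ2 + 1/2*γ13 - 8*γ23


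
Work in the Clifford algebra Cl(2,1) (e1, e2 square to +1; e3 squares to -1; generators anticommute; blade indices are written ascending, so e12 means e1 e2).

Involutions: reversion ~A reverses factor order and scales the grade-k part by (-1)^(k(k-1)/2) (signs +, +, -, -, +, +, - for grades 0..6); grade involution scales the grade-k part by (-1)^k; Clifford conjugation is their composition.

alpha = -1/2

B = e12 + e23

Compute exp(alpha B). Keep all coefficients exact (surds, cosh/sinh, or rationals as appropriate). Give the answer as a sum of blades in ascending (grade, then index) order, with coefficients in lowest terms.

B^2 term by term: the squares give (1)^2*(e12)^2 + (1)^2*(e23)^2 = 1*(-1) + 1*(+1) = 0 (each basis 2-blade squares to minus the product of its generators' squares); cross terms between blades sharing an index anticommute and cancel. So B^2 = 0.
B^2 = 0, so the series truncates immediately: exp(alpha B) = 1 + alpha B (parabolic case).
Answer: 1 - 1/2*e12 - 1/2*e23


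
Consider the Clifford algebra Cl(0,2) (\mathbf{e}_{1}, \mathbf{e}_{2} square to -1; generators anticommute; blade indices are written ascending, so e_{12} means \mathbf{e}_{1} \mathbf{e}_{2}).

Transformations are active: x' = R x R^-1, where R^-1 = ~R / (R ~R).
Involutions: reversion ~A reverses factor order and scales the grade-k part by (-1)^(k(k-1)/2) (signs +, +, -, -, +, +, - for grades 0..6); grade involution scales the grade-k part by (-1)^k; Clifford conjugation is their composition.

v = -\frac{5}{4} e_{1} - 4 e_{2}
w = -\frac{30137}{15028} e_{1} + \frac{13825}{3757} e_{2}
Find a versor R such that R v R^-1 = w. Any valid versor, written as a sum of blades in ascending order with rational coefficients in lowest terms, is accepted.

Why this works: both vectors square to -\frac{281}{16}, so q(v) = q(w) and R = v + w = -\frac{24461}{7514} e_{1} - \frac{1203}{3757} e_{2} carries v to w — its own direction survives, the complement (v - w)/2 flips.
Answer: -\frac{24461}{7514} e_{1} - \frac{1203}{3757} e_{2}


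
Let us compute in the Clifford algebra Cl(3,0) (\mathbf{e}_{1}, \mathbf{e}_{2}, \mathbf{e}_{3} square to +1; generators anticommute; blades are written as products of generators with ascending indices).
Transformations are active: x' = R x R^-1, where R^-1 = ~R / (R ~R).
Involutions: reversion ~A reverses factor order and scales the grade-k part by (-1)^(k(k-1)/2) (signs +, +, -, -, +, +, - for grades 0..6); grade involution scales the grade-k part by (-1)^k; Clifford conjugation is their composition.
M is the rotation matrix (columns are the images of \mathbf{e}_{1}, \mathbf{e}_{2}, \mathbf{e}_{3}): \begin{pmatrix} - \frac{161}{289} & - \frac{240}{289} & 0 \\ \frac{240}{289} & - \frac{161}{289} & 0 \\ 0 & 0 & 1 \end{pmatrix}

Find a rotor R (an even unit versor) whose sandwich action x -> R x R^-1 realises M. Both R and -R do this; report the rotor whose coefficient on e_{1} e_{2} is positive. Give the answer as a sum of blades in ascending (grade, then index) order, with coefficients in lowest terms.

Method: write R = a + b12*e_{1} e_{2} + b13*e_{1} e_{3} + b23*e_{2} e_{3} with a^2 + b12^2 + b13^2 + b23^2 = 1 (so R^-1 = ~R). Expanding the columns R e_j ~R gives tr M = 4a^2 - 1 and, from the antisymmetric part, M21 - M12 = -4a*b12, M13 - M31 = 4a*b13, M32 - M23 = -4a*b23.
Here tr M = -\frac{33}{289}, so a^2 = (1 + tr M)/4 = \frac{64}{289} and a = ±\frac{8}{17}. Taking a = \frac{8}{17}: M21 - M12 = \frac{480}{289}, M13 - M31 = 0, M32 - M23 = 0, giving b12 = -\frac{15}{17}, b13 = 0, b23 = 0, i.e. R = \frac{8}{17} - \frac{15}{17} e_{1} e_{2}.
Its e_{1} e_{2} coefficient is negative, so report the other preimage -R.
Answer: -\frac{8}{17} + \frac{15}{17} e_{1} e_{2}. Sheet selection: the two-to-one cover makes ±R indistinguishable at the matrix level (trace -\frac{33}{289}), so uniqueness comes from the required sign on e_{1} e_{2}.


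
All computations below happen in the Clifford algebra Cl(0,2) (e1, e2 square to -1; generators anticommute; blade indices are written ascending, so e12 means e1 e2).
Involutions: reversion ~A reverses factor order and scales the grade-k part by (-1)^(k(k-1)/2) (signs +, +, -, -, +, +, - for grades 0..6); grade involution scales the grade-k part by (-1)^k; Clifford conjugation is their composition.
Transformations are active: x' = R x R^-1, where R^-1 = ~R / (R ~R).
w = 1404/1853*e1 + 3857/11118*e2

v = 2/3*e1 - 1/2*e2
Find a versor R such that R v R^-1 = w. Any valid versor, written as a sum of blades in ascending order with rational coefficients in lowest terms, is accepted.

Sketch: the shared square -25/36 makes R = v + w = 7918/5559*e1 - 851/5559*e2 the natural versor; its sandwich fixes that direction, negates (v - w)/2, and sends v to w.
Answer: 7918/5559*e1 - 851/5559*e2


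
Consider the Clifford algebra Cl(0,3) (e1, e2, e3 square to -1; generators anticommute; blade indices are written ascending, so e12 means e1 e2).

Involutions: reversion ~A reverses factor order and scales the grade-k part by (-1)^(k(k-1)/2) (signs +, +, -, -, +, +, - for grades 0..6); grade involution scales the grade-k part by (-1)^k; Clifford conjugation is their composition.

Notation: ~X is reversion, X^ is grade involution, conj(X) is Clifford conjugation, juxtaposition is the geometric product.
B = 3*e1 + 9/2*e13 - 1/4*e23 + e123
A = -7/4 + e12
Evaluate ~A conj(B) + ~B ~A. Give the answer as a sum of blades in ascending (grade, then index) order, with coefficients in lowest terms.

first term: 21/4*e1 + 3*e2 + e3 + 65/8*e13 + 65/16*e23 - 7/4*e123
second term: -21/4*e1 + 3*e2 - e3 + 61/8*e13 - 79/16*e23 + 7/4*e123
Answer: 6*e2 + 63/4*e13 - 7/8*e23


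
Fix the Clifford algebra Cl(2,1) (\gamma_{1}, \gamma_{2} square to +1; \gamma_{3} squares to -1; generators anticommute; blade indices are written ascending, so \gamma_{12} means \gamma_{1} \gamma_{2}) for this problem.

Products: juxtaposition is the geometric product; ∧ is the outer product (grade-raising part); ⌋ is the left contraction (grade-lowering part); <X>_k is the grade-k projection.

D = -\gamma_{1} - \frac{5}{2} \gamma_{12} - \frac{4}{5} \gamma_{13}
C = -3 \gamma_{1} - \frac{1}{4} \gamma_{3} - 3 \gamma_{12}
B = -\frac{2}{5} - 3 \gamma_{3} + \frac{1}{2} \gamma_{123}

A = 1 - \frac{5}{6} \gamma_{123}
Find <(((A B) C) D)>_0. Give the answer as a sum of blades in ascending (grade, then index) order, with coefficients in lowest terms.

step 1: -\frac{49}{60} - 3 \gamma_{3} - \frac{5}{2} \gamma_{12} + \frac{5}{6} \gamma_{123}
step 2: -\frac{33}{4} + \frac{49}{20} \gamma_{1} - \frac{15}{2} \gamma_{2} + \frac{649}{240} \gamma_{3} + \frac{319}{120} \gamma_{12} - 9 \gamma_{13} - \frac{5}{2} \gamma_{23} + \frac{77}{8} \gamma_{123}
step 3: \frac{547}{48} - \frac{3799}{300} \gamma_{1} + \frac{127}{30} \gamma_{2} + \frac{5241}{400} \gamma_{3} + \frac{89}{8} \gamma_{12} + \frac{733}{240} \gamma_{13} + \frac{9001}{600} \gamma_{23} - \frac{985}{96} \gamma_{123}
step 4: \frac{547}{48}
Answer: \frac{547}{48}


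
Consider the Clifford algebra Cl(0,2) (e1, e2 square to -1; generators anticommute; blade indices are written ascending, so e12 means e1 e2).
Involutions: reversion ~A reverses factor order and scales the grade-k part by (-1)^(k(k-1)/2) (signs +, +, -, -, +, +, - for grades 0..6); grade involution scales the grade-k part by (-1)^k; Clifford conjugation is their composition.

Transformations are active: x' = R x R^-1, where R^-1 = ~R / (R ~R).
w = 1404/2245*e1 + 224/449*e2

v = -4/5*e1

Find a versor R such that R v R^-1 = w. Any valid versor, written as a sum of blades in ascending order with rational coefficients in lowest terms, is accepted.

Key observation: q(v) = q(w) = -16/25 (sandwiches preserve the norm), so R = v + w = -392/2245*e1 + 224/449*e2 works whenever it is invertible — the component of v along it is kept and (v - w)/2 reverses, sending v to w.
Answer: -392/2245*e1 + 224/449*e2


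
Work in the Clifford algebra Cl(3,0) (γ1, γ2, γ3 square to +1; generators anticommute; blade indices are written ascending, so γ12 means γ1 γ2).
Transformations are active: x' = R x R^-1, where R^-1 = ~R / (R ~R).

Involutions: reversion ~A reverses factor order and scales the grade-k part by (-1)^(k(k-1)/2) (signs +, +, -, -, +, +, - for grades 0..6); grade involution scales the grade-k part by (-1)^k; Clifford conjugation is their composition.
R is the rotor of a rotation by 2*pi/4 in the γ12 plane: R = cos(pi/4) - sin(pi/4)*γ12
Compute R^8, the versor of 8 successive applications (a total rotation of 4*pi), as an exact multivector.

Because a rotor carries half the rotation angle, composing 8 copies of this γ12-plane rotor multiplies the phase: 8*(pi/4) = 2*pi, hence R^8 = cos(2*pi) - sin(2*pi)*γ12.
cos(2*pi) = 1 and sin(2*pi) = 0, so R^8 = 1. The total rotation 4*pi is 2 full turns, so every vector returns to itself, yet the rotor is +1, back on the identity sheet (an even number of 2*pi turns).
Answer: 1


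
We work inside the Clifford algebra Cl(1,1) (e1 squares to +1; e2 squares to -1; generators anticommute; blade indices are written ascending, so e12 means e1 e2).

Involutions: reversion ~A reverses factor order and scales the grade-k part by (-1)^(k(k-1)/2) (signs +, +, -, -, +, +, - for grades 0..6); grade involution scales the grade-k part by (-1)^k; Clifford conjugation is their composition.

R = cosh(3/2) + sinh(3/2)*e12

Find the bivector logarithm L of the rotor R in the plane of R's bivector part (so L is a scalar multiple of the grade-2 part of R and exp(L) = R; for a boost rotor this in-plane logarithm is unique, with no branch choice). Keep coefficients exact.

The scalar part of R is cosh(3/2), so cosh pins the rapidity up to sign — the sign comes from the bivector part; dividing that part by sinh of the rapidity yields the plane, and the in-plane L = rapidity * plane is unique because the two sign choices cancel.
Concretely: cosh(rapidity) = cosh(3/2) gives rapidity = ±3/2, and since rapidity/sinh(rapidity) is even the sign is immaterial: L = (rapidity/sinh(rapidity)) * <R>_2 = (3/(2*sinh(3/2))) * <R>_2.
Answer: 3/2*e12


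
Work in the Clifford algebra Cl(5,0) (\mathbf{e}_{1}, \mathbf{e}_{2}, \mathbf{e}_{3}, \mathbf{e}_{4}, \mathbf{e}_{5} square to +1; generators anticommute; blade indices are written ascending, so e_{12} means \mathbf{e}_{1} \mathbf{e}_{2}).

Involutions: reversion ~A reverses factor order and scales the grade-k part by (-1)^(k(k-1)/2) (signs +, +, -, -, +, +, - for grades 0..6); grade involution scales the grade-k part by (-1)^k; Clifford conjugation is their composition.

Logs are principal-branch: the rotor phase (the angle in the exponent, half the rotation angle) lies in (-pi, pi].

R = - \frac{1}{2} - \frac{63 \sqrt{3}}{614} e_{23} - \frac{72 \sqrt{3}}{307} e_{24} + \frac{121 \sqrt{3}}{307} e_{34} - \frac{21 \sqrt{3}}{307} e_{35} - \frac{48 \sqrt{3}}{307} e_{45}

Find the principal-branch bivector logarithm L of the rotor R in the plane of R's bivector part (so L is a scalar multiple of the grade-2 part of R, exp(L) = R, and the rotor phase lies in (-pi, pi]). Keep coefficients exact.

The scalar part of R is - \frac{1}{2}, and that scalar determines the rotor phase on the principal branch; recovering the unit plane as bivector-part over sine of the phase gives L = phase * plane.
Concretely: cos(phase) = - \frac{1}{2} gives phase = ±\frac{2 \pi}{3}, and since phase/sin(phase) is even the sign is immaterial: L = (phase/sin(phase)) * <R>_2 = (\frac{4 \sqrt{3} \pi}{9}) * <R>_2.
Answer: - \frac{42 \pi}{307} e_{23} - \frac{96 \pi}{307} e_{24} + \frac{484 \pi}{921} e_{34} - \frac{28 \pi}{307} e_{35} - \frac{64 \pi}{307} e_{45}


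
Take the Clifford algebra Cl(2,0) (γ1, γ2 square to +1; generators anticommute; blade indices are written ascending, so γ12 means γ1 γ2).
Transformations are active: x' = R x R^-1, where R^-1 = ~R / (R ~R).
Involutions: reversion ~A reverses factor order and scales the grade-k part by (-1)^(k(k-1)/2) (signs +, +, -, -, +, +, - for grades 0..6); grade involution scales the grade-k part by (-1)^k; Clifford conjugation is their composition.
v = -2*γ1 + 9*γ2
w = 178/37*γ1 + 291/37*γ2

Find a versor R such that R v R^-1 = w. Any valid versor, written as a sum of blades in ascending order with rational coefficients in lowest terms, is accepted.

Equal squares first: v^2 = w^2 = 85. Then v + w = 104/37*γ1 + 624/37*γ2 is a versor taking v to w, provided it is invertible.
Answer: 104/37*γ1 + 624/37*γ2


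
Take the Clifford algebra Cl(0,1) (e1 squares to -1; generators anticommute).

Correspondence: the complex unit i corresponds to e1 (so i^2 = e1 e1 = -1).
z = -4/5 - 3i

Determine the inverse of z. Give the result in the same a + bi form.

In blades: z = -4/5 - 3*e1.
With qbar = -4/5 + 3*e1 (scalar fixed, mapped units negated), z qbar = 241/25 (the sum of squared coefficients), so z^-1 = qbar / (241/25) = -20/241 + 75/241*e1; translating back:
Answer: -20/241 + 75/241*i


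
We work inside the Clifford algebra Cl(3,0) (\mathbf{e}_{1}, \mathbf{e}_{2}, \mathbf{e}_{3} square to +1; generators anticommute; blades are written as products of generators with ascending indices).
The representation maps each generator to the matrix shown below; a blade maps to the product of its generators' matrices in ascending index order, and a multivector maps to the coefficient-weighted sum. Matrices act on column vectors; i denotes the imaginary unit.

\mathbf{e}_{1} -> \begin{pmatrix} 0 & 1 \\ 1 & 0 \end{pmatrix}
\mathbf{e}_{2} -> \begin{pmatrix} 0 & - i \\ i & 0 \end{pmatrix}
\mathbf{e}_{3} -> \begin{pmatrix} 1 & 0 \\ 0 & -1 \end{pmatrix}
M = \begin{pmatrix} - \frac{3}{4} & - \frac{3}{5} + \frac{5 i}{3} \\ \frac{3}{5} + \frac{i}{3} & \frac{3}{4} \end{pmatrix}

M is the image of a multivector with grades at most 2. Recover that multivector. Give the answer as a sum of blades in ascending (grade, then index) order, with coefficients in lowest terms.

Method: 1, rho(e_{1}), rho(e_{2}), rho(e_{3}) form a trace-orthogonal basis of the 2x2 complex matrices (tr(X Y) = 2 if X = Y, else 0), so M = m0*1 + m1*rho(e_{1}) + m2*rho(e_{2}) + m3*rho(e_{3}) with m0 = tr(M)/2 = 0, m1 = tr(M rho(e_{1}))/2 = i, m2 = tr(M rho(e_{2}))/2 = - \frac{2}{3} - \frac{3 i}{5}, m3 = tr(M rho(e_{3}))/2 = - \frac{3}{4}.
Multiplying table entries, the bivector images are rho(e_{1} e_{2}) = i*rho(e_{3}), rho(e_{1} e_{3}) = -i*rho(e_{2}), rho(e_{2} e_{3}) = i*rho(e_{1}); with real blade coefficients the real parts of m0..m3 are the coefficients of 1, e_{1}, e_{2}, e_{3} and the imaginary parts give the bivectors (e_{2} e_{3}: Im m1, e_{1} e_{3}: -Im m2, e_{1} e_{2}: Im m3).
Answer: -\frac{2}{3} e_{2} - \frac{3}{4} e_{3} + \frac{3}{5} e_{1} e_{3} + e_{2} e_{3}


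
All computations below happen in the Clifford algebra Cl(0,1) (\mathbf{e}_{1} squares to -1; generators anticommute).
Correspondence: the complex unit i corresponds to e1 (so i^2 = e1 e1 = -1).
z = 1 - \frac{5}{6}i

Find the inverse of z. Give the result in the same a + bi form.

In blades: z = 1 - \frac{5}{6} e_{1}.
With qbar = 1 + \frac{5}{6} e_{1} (scalar fixed, mapped units negated), z qbar = \frac{61}{36} (the sum of squared coefficients), so z^-1 = qbar / (\frac{61}{36}) = \frac{36}{61} + \frac{30}{61} e_{1}; translating back:
Answer: \frac{36}{61} + \frac{30}{61}i


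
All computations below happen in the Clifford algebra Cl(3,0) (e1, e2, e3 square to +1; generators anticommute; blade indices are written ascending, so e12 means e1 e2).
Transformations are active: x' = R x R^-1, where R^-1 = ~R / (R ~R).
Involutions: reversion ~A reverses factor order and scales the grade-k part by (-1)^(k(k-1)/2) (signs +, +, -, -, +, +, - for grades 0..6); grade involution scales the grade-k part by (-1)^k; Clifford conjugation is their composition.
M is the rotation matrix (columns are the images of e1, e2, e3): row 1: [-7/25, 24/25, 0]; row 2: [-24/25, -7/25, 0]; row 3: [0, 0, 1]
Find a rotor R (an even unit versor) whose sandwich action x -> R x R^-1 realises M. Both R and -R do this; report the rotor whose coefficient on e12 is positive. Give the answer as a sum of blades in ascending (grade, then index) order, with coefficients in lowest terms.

Method: write R = a + b12*e12 + b13*e13 + b23*e23 with a^2 + b12^2 + b13^2 + b23^2 = 1 (so R^-1 = ~R). Expanding the columns R e_j ~R gives tr M = 4a^2 - 1 and, from the antisymmetric part, M21 - M12 = -4a*b12, M13 - M31 = 4a*b13, M32 - M23 = -4a*b23.
Here tr M = 11/25, so a^2 = (1 + tr M)/4 = 9/25 and a = ±3/5. Taking a = 3/5: M21 - M12 = -48/25, M13 - M31 = 0, M32 - M23 = 0, giving b12 = 4/5, b13 = 0, b23 = 0, i.e. R = 3/5 + 4/5*e12.
Its e12 coefficient is already positive.
Answer: 3/5 + 4/5*e12. Uniqueness: Spin(3) -> SO(3) maps R and -R to the same rotation of trace 11/25; fixing the sign of the e12 coefficient removes the ambiguity.


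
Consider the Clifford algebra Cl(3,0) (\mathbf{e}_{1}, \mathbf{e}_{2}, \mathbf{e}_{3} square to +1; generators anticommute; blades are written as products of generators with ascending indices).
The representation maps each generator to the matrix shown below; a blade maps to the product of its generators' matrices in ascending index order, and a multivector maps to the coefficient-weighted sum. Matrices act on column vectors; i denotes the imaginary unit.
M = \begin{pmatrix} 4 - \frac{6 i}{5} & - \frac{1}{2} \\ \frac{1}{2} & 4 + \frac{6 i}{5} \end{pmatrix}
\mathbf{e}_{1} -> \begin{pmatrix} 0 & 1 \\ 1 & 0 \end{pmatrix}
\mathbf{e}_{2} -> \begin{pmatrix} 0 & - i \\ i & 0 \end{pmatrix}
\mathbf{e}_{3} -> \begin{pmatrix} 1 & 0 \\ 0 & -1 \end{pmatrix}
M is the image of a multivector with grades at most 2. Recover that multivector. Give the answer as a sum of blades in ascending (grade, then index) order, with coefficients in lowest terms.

Method: 1, rho(e_{1}), rho(e_{2}), rho(e_{3}) form a trace-orthogonal basis of the 2x2 complex matrices (tr(X Y) = 2 if X = Y, else 0), so M = m0*1 + m1*rho(e_{1}) + m2*rho(e_{2}) + m3*rho(e_{3}) with m0 = tr(M)/2 = 4, m1 = tr(M rho(e_{1}))/2 = 0, m2 = tr(M rho(e_{2}))/2 = - \frac{i}{2}, m3 = tr(M rho(e_{3}))/2 = - \frac{6 i}{5}.
Multiplying table entries, the bivector images are rho(e_{1} e_{2}) = i*rho(e_{3}), rho(e_{1} e_{3}) = -i*rho(e_{2}), rho(e_{2} e_{3}) = i*rho(e_{1}); with real blade coefficients the real parts of m0..m3 are the coefficients of 1, e_{1}, e_{2}, e_{3} and the imaginary parts give the bivectors (e_{2} e_{3}: Im m1, e_{1} e_{3}: -Im m2, e_{1} e_{2}: Im m3).
Answer: 4 - \frac{6}{5} e_{1} e_{2} + \frac{1}{2} e_{1} e_{3}


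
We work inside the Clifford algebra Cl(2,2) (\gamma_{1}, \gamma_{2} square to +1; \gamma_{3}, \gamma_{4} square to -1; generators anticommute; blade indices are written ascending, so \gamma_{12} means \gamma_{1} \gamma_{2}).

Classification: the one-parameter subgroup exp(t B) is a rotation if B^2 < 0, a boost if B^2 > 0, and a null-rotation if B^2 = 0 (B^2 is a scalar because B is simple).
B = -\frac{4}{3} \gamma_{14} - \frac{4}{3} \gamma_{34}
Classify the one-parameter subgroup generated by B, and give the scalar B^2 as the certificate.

B^2 term by term: the squares give (-\frac{4}{3})^2*(\gamma_{14})^2 + (-\frac{4}{3})^2*(\gamma_{34})^2 = \frac{16}{9}*(+1) + \frac{16}{9}*(-1) = 0 (each basis 2-blade squares to minus the product of its generators' squares); cross terms between blades sharing an index anticommute and cancel. So B^2 = 0.
Answer: null-rotation, certificate B^2 = 0. Key observation: B^2 = 0 is a conjugation invariant, so its sign decides the class regardless of the surface form of B.


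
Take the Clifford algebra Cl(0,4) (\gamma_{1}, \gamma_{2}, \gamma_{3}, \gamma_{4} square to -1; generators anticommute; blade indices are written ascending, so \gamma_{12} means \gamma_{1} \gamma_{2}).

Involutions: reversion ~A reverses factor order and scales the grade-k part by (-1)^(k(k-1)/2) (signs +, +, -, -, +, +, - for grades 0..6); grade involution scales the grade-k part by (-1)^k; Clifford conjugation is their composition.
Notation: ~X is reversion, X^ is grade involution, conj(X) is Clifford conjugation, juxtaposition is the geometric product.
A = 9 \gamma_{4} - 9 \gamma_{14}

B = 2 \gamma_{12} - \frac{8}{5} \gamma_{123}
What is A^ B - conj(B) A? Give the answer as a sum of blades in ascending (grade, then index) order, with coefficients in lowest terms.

first term: 18 \gamma_{24} - 18 \gamma_{124} + \frac{72}{5} \gamma_{234} - \frac{72}{5} \gamma_{1234}
second term: 18 \gamma_{24} - 18 \gamma_{124} - \frac{72}{5} \gamma_{234} - \frac{72}{5} \gamma_{1234}
Answer: \frac{144}{5} \gamma_{234}


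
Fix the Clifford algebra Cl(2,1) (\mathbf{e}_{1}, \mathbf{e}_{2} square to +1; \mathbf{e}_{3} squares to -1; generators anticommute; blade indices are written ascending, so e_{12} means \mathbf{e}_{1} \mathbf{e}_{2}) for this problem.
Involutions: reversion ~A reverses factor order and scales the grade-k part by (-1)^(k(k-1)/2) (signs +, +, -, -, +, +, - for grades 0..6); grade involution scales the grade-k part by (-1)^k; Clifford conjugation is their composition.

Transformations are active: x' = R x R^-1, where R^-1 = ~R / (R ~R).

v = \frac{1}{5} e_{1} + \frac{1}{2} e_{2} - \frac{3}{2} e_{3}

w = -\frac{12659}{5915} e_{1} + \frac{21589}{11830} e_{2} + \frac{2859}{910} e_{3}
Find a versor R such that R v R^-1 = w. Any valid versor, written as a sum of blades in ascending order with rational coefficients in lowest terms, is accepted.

Key observation: q(v) = q(w) = -\frac{49}{25} (sandwiches preserve the norm), so R = v + w = -\frac{11476}{5915} e_{1} + \frac{13752}{5915} e_{2} + \frac{747}{455} e_{3} works whenever it is invertible — the component of v along it is kept and (v - w)/2 reverses, sending v to w.
Answer: -\frac{11476}{5915} e_{1} + \frac{13752}{5915} e_{2} + \frac{747}{455} e_{3}


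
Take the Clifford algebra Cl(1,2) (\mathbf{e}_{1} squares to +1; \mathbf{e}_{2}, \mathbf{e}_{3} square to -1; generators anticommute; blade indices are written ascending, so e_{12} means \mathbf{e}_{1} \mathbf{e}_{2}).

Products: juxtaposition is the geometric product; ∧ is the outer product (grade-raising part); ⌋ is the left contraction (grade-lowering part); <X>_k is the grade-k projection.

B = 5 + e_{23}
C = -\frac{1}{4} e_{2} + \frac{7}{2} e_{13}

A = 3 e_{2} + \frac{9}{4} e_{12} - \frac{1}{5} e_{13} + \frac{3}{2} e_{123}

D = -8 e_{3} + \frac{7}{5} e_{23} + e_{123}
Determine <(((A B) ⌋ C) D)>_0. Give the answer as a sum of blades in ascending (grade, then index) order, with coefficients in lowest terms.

step 1: -\frac{3}{2} e_{1} + 15 e_{2} - 3 e_{3} + \frac{221}{20} e_{12} - \frac{13}{4} e_{13} + \frac{15}{2} e_{123}
step 2: -\frac{61}{8} - \frac{21}{2} e_{1} - \frac{21}{4} e_{3}
step 3: -42 - \frac{147}{20} e_{2} + 61 e_{3} + \frac{21}{4} e_{12} + 84 e_{13} - \frac{847}{40} e_{23} - \frac{893}{40} e_{123}
step 4: -42
Answer: -42


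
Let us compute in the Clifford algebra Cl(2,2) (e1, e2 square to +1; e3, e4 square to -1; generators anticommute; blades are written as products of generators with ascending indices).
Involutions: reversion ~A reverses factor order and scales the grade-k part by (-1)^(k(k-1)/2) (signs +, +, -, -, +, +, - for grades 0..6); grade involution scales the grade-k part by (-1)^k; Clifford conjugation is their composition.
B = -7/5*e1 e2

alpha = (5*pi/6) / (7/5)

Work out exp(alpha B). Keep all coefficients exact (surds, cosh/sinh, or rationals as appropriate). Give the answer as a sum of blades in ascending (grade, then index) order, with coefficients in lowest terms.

B^2 = (-7/5)^2*(e1 e2)^2 = 49/25*(-1) = -49/25 (a basis 2-blade squares to minus the product of its generators' squares).
B^2 = -49/25 — B^2 < 0, so the exponential closes trigonometrically: l = 7/5, alpha*l = 5*pi/6, so exp(alpha B) = cos(5*pi/6) + (sin(5*pi/6)/(7/5))*B = -sqrt(3)/2 + (5/14)*B.
Answer: -sqrt(3)/2 - 1/2*e1 e2


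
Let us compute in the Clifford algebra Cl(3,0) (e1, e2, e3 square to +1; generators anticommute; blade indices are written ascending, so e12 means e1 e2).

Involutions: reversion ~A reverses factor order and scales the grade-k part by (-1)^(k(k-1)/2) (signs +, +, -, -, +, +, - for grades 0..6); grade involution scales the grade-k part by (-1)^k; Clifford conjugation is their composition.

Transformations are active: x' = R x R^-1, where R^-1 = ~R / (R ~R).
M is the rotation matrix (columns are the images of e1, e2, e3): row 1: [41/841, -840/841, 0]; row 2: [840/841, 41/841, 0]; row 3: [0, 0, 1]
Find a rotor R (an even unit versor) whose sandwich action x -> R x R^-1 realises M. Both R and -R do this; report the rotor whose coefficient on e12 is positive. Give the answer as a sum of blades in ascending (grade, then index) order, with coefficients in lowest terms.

Method: write R = a + b12*e12 + b13*e13 + b23*e23 with a^2 + b12^2 + b13^2 + b23^2 = 1 (so R^-1 = ~R). Expanding the columns R e_j ~R gives tr M = 4a^2 - 1 and, from the antisymmetric part, M21 - M12 = -4a*b12, M13 - M31 = 4a*b13, M32 - M23 = -4a*b23.
Here tr M = 923/841, so a^2 = (1 + tr M)/4 = 441/841 and a = ±21/29. Taking a = 21/29: M21 - M12 = 1680/841, M13 - M31 = 0, M32 - M23 = 0, giving b12 = -20/29, b13 = 0, b23 = 0, i.e. R = 21/29 - 20/29*e12.
Its e12 coefficient is negative, so report the other preimage -R.
Answer: -21/29 + 20/29*e12. Sheet selection: the two-to-one cover makes ±R indistinguishable at the matrix level (trace 923/841), so uniqueness comes from the required sign on e12.


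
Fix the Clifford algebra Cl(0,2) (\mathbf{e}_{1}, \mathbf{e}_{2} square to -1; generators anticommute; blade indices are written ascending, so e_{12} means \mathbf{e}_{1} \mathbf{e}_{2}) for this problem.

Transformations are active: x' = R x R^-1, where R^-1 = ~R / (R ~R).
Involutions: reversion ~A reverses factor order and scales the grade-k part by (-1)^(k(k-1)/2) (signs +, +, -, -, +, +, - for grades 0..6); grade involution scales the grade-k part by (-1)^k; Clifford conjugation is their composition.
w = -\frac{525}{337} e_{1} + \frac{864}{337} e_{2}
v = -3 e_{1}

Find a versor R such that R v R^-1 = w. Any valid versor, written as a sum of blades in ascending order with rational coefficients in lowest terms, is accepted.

A norm check does it: q(v) = q(w) = -9, hence R = v + w = -\frac{1536}{337} e_{1} + \frac{864}{337} e_{2} realises the map — parallel part kept, (v - w)/2 negated, v carried to w.
Answer: -\frac{1536}{337} e_{1} + \frac{864}{337} e_{2}
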